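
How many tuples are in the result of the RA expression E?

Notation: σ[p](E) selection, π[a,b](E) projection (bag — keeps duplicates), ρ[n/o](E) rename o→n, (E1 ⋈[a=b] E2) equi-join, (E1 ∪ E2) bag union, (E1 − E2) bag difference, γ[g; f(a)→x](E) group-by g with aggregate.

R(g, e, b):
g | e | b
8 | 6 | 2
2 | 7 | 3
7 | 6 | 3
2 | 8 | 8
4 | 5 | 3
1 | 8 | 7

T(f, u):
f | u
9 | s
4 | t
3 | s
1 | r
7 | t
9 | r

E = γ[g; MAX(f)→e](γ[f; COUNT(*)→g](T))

Row counts bottom-up:
  T → 6
  γ[f; COUNT(*)→g](T) → 5
  γ[g; MAX(f)→e](γ[f; COUNT(*)→g](T)) → 2

|E| = 2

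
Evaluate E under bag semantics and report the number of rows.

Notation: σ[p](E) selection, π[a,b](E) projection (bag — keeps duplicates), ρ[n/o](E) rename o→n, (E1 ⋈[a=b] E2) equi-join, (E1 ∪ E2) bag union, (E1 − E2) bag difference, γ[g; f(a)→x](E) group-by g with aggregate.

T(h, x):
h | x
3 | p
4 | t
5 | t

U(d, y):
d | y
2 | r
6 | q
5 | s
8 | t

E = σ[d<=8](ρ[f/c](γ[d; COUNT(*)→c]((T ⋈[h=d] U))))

Per-node cardinality:
  T → 3
  U → 4
  (T ⋈[h=d] U) → 1
  γ[d; COUNT(*)→c]((T ⋈[h=d] U)) → 1
  ρ[f/c](γ[d; COUNT(*)→c]((T ⋈[h=d] U))) → 1
  σ[d<=8](ρ[f/c](γ[d; COUNT(*)→c]((T ⋈[h=d] U)))) → 1

|E| = 1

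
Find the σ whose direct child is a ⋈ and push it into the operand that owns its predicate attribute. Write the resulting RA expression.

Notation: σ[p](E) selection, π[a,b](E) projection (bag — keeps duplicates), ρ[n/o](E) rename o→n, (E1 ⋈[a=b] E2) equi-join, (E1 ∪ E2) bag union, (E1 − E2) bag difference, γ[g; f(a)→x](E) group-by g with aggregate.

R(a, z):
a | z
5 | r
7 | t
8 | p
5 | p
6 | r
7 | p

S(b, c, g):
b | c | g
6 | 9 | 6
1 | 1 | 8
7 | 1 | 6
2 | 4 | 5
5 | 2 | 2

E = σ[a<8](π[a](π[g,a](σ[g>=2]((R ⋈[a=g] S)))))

σ filters on g, owned by the right side.
E' = σ[a<8](π[a](π[g,a]((R ⋈[a=g] σ[g>=2](S)))))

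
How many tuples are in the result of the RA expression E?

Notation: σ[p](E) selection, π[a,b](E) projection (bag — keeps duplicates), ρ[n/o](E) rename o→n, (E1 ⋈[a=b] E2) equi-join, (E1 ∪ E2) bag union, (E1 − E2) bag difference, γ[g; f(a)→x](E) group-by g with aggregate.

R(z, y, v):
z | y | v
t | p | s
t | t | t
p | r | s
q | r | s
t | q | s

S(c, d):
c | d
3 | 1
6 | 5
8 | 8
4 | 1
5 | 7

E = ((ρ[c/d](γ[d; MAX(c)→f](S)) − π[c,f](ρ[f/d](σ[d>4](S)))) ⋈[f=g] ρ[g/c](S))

Per-node cardinality:
  S → 5
  γ[d; MAX(c)→f](S) → 4
  ρ[c/d](γ[d; MAX(c)→f](S)) → 4
  S → 5
  σ[d>4](S) → 3
  ρ[f/d](σ[d>4](S)) → 3
  π[c,f](ρ[f/d](σ[d>4](S))) → 3
  (ρ[c/d](γ[d; MAX(c)→f](S)) − π[c,f](ρ[f/d](σ[d>4](S)))) → 3
  S → 5
  ρ[g/c](S) → 5
  ((ρ[c/d](γ[d; MAX(c)→f](S)) − π[c,f](ρ[f/d](σ[d>4](S)))) ⋈[f=g] ρ[g/c](S)) → 3

|E| = 3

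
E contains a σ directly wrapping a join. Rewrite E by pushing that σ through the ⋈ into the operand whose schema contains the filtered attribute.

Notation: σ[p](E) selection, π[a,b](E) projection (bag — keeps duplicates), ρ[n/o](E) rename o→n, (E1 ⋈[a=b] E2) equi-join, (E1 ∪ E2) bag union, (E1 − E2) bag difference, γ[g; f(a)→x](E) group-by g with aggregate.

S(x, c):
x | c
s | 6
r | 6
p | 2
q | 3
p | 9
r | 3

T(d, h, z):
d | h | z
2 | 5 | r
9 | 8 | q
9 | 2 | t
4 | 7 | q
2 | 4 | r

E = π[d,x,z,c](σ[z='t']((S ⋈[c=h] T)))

σ filters on z, owned by the right side.
E' = π[d,x,z,c]((S ⋈[c=h] σ[z='t'](T)))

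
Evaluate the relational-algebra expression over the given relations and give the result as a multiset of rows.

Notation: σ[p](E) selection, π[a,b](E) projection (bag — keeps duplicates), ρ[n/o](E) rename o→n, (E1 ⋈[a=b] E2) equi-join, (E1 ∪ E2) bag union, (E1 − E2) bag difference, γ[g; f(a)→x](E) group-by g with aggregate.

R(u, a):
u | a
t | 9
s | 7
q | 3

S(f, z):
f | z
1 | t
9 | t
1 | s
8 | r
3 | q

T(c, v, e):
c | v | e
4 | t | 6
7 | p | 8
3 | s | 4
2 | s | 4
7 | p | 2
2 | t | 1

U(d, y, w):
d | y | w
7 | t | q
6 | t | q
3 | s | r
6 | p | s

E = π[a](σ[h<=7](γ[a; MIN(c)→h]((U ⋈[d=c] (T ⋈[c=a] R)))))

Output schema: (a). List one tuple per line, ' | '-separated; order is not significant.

Subexpression sizes:
  U → 4
  T → 6
  R → 3
  (T ⋈[c=a] R) → 3
  (U ⋈[d=c] (T ⋈[c=a] R)) → 3
  γ[a; MIN(c)→h]((U ⋈[d=c] (T ⋈[c=a] R))) → 2
  σ[h<=7](γ[a; MIN(c)→h]((U ⋈[d=c] (T ⋈[c=a] R)))) → 2
  π[a](σ[h<=7](γ[a; MIN(c)→h]((U ⋈[d=c] (T ⋈[c=a] R))))) → 2

== RESULT ==
a
3
7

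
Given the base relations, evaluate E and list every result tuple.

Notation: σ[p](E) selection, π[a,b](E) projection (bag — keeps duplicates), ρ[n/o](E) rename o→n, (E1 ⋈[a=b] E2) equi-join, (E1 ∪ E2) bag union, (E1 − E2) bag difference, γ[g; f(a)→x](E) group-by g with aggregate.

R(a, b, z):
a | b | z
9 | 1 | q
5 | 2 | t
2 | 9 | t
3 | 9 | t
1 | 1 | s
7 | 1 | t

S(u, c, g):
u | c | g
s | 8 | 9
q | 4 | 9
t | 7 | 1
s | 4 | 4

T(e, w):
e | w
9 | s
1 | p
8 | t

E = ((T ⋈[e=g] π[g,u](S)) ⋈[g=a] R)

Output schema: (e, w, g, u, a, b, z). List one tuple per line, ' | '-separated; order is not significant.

Per-node cardinality:
  T → 3
  S → 4
  π[g,u](S) → 4
  (T ⋈[e=g] π[g,u](S)) → 3
  R → 6
  ((T ⋈[e=g] π[g,u](S)) ⋈[g=a] R) → 3

== RESULT ==
e | w | g | u | a | b | z
1 | p | 1 | t | 1 | 1 | s
9 | s | 9 | q | 9 | 1 | q
9 | s | 9 | s | 9 | 1 | q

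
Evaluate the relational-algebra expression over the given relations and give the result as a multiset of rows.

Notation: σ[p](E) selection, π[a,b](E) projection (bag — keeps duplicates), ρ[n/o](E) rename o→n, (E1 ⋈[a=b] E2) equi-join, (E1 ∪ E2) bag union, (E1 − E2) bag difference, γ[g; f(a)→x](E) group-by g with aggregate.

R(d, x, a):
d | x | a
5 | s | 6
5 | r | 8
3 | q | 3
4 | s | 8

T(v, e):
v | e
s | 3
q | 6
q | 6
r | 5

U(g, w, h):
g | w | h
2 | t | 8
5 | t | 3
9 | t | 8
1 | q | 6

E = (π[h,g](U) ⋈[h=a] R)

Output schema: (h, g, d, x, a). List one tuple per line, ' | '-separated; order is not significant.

Stepwise |·|:
  U → 4
  π[h,g](U) → 4
  R → 4
  (π[h,g](U) ⋈[h=a] R) → 6

== RESULT ==
h | g | d | x | a
3 | 5 | 3 | q | 3
6 | 1 | 5 | s | 6
8 | 2 | 4 | s | 8
8 | 2 | 5 | r | 8
8 | 9 | 4 | s | 8
8 | 9 | 5 | r | 8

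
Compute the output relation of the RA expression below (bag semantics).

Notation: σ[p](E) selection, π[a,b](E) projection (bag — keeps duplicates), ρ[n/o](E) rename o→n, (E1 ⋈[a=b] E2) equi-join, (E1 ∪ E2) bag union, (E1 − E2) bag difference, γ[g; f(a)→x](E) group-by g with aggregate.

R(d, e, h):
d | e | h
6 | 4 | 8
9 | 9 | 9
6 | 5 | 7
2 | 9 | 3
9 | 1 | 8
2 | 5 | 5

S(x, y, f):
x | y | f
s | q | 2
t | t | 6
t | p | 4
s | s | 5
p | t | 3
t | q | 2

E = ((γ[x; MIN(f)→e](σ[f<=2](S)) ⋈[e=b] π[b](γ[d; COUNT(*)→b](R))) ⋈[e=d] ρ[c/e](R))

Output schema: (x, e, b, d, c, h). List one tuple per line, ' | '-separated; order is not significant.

Stepwise |·|:
  S → 6
  σ[f<=2](S) → 2
  γ[x; MIN(f)→e](σ[f<=2](S)) → 2
  R → 6
  γ[d; COUNT(*)→b](R) → 3
  π[b](γ[d; COUNT(*)→b](R)) → 3
  (γ[x; MIN(f)→e](σ[f<=2](S)) ⋈[e=b] π[b](γ[d; COUNT(*)→b](R))) → 6
  R → 6
  ρ[c/e](R) → 6
  ((γ[x; MIN(f)→e](σ[f<=2](S)) ⋈[e=b] π[b](γ[d; COUNT(*)→b](R))) ⋈[e=d] ρ[c/e](R)) → 12

== RESULT ==
x | e | b | d | c | h
s | 2 | 2 | 2 | 5 | 5
s | 2 | 2 | 2 | 5 | 5
s | 2 | 2 | 2 | 5 | 5
s | 2 | 2 | 2 | 9 | 3
s | 2 | 2 | 2 | 9 | 3
s | 2 | 2 | 2 | 9 | 3
t | 2 | 2 | 2 | 5 | 5
t | 2 | 2 | 2 | 5 | 5
t | 2 | 2 | 2 | 5 | 5
t | 2 | 2 | 2 | 9 | 3
t | 2 | 2 | 2 | 9 | 3
t | 2 | 2 | 2 | 9 | 3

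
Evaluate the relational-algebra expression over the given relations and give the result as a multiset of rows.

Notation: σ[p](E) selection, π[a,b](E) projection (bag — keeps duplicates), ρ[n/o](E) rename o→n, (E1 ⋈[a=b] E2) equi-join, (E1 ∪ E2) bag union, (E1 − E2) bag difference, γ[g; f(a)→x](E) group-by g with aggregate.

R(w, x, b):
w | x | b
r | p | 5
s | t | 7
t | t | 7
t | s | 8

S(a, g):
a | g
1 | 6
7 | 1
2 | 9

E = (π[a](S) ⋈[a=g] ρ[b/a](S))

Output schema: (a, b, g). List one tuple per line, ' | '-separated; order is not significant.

Subexpression sizes:
  S → 3
  π[a](S) → 3
  S → 3
  ρ[b/a](S) → 3
  (π[a](S) ⋈[a=g] ρ[b/a](S)) → 1

== RESULT ==
a | b | g
1 | 7 | 1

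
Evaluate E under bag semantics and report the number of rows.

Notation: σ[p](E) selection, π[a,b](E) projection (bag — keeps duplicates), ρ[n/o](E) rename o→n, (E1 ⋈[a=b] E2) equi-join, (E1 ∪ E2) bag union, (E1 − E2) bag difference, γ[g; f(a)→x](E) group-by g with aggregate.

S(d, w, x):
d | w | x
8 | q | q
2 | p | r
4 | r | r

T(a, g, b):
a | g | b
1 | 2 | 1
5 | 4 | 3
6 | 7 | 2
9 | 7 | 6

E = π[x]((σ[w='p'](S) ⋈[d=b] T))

Subexpression sizes:
  S → 3
  σ[w='p'](S) → 1
  T → 4
  (σ[w='p'](S) ⋈[d=b] T) → 1
  π[x]((σ[w='p'](S) ⋈[d=b] T)) → 1

|E| = 1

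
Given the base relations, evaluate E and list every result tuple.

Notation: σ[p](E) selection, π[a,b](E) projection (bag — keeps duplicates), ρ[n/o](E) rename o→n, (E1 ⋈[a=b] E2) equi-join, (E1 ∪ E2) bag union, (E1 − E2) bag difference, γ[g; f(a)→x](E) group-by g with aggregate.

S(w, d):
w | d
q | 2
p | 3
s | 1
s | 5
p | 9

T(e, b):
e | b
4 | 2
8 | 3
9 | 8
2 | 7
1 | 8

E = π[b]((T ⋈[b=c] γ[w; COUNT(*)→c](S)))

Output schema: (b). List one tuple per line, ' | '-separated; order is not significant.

Stepwise |·|:
  T → 5
  S → 5
  γ[w; COUNT(*)→c](S) → 3
  (T ⋈[b=c] γ[w; COUNT(*)→c](S)) → 2
  π[b]((T ⋈[b=c] γ[w; COUNT(*)→c](S))) → 2

== RESULT ==
b
2
2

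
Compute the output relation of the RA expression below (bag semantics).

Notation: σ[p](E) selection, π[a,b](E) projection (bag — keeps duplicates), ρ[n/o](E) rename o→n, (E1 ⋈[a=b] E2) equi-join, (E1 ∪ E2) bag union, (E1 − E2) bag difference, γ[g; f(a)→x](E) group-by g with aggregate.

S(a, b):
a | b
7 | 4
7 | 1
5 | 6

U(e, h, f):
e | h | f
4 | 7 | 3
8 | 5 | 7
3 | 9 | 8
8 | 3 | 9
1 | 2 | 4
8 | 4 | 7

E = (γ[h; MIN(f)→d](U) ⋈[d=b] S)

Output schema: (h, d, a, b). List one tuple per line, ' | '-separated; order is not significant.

Row counts bottom-up:
  U → 6
  γ[h; MIN(f)→d](U) → 6
  S → 3
  (γ[h; MIN(f)→d](U) ⋈[d=b] S) → 1

== RESULT ==
h | d | a | b
2 | 4 | 7 | 4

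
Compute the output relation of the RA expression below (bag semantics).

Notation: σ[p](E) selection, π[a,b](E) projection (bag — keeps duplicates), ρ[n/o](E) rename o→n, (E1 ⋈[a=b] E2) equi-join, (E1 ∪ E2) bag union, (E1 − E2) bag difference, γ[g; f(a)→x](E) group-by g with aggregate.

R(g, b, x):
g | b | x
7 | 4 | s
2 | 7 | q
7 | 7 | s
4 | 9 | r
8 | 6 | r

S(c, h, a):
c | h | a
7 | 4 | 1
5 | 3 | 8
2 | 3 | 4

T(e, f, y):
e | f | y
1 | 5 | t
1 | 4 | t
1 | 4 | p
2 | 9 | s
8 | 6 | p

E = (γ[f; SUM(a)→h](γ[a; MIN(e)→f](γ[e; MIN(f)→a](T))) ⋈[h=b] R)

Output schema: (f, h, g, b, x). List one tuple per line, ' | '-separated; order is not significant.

Stepwise |·|:
  T → 5
  γ[e; MIN(f)→a](T) → 3
  γ[a; MIN(e)→f](γ[e; MIN(f)→a](T)) → 3
  γ[f; SUM(a)→h](γ[a; MIN(e)→f](γ[e; MIN(f)→a](T))) → 3
  R → 5
  (γ[f; SUM(a)→h](γ[a; MIN(e)→f](γ[e; MIN(f)→a](T))) ⋈[h=b] R) → 3

== RESULT ==
f | h | g | b | x
1 | 4 | 7 | 4 | s
2 | 9 | 4 | 9 | r
8 | 6 | 8 | 6 | r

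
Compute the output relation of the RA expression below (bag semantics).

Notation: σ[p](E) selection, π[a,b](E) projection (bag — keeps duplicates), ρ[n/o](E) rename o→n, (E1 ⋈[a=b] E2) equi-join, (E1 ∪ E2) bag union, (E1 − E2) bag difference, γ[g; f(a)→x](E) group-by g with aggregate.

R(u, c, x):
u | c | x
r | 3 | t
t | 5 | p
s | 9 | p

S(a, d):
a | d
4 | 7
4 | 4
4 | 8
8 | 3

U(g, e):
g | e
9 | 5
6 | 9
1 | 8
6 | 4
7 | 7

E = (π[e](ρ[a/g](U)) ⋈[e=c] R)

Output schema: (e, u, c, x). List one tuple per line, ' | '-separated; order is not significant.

Per-node cardinality:
  U → 5
  ρ[a/g](U) → 5
  π[e](ρ[a/g](U)) → 5
  R → 3
  (π[e](ρ[a/g](U)) ⋈[e=c] R) → 2

== RESULT ==
e | u | c | x
5 | t | 5 | p
9 | s | 9 | p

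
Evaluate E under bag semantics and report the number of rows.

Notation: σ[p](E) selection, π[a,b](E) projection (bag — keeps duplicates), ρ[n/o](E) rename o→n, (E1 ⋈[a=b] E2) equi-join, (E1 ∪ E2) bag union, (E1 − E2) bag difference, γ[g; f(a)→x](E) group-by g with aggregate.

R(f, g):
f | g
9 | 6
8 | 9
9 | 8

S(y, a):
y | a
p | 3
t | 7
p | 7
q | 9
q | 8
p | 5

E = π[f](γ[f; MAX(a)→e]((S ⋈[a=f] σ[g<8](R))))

Row counts bottom-up:
  S → 6
  R → 3
  σ[g<8](R) → 1
  (S ⋈[a=f] σ[g<8](R)) → 1
  γ[f; MAX(a)→e]((S ⋈[a=f] σ[g<8](R))) → 1
  π[f](γ[f; MAX(a)→e]((S ⋈[a=f] σ[g<8](R)))) → 1

|E| = 1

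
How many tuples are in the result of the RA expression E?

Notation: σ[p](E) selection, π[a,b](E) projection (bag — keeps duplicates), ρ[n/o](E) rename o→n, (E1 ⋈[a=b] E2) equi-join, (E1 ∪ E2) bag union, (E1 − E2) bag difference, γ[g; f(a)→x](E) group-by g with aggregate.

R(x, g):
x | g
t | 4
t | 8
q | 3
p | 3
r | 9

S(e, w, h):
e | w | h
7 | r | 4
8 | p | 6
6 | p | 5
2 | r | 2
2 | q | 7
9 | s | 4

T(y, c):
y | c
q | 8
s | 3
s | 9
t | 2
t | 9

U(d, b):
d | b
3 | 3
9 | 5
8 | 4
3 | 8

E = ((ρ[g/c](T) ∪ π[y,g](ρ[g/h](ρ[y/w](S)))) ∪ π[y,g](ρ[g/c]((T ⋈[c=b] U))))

Subexpression sizes:
  T → 5
  ρ[g/c](T) → 5
  S → 6
  ρ[y/w](S) → 6
  ρ[g/h](ρ[y/w](S)) → 6
  π[y,g](ρ[g/h](ρ[y/w](S))) → 6
  (ρ[g/c](T) ∪ π[y,g](ρ[g/h](ρ[y/w](S)))) → 11
  T → 5
  U → 4
  (T ⋈[c=b] U) → 2
  ρ[g/c]((T ⋈[c=b] U)) → 2
  π[y,g](ρ[g/c]((T ⋈[c=b] U))) → 2
  ((ρ[g/c](T) ∪ π[y,g](ρ[g/h](ρ[y/w](S)))) ∪ π[y,g](ρ[g/c]((T ⋈[c=b] U)))) → 13

|E| = 13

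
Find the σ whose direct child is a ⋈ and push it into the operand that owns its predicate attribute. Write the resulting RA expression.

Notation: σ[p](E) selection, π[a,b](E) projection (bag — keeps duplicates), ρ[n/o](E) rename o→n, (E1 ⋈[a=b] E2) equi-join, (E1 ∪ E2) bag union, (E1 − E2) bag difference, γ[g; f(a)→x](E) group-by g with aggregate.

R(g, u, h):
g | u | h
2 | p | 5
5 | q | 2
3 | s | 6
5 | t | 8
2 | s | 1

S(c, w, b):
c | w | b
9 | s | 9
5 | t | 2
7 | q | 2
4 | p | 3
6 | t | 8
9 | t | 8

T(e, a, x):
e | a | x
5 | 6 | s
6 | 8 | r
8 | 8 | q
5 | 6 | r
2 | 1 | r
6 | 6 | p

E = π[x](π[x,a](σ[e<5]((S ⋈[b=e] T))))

σ filters on e, owned by the right side.
E' = π[x](π[x,a]((S ⋈[b=e] σ[e<5](T))))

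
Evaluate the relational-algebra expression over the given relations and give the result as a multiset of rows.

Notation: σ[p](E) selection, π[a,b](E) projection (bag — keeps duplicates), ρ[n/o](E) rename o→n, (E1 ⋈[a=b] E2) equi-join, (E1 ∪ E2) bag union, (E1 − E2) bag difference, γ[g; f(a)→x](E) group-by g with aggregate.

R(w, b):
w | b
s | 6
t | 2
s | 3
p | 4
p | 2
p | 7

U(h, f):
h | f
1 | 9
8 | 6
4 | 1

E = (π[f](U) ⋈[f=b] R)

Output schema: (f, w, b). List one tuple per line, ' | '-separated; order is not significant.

Subexpression sizes:
  U → 3
  π[f](U) → 3
  R → 6
  (π[f](U) ⋈[f=b] R) → 1

== RESULT ==
f | w | b
6 | s | 6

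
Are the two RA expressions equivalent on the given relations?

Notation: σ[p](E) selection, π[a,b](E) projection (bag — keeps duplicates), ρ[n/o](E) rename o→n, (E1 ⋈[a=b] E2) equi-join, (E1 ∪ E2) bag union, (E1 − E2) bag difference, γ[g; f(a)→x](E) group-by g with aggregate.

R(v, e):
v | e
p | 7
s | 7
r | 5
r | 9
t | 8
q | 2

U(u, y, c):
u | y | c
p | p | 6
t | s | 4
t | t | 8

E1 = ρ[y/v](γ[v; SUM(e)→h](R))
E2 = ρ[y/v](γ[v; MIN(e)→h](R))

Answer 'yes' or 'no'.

E1 stepwise |·|:
  R → 6
  γ[v; SUM(e)→h](R) → 5
  ρ[y/v](γ[v; SUM(e)→h](R)) → 5
E2 stepwise |·|:
  R → 6
  γ[v; MIN(e)→h](R) → 5
  ρ[y/v](γ[v; MIN(e)→h](R)) → 5

E1 result:
y | h
p | 7
q | 2
r | 14
s | 7
t | 8
E2 result:
y | h
p | 7
q | 2
r | 5
s | 7
t | 8
Witness: ('r', 5) appears 0× in E1 but 1× in E2.

no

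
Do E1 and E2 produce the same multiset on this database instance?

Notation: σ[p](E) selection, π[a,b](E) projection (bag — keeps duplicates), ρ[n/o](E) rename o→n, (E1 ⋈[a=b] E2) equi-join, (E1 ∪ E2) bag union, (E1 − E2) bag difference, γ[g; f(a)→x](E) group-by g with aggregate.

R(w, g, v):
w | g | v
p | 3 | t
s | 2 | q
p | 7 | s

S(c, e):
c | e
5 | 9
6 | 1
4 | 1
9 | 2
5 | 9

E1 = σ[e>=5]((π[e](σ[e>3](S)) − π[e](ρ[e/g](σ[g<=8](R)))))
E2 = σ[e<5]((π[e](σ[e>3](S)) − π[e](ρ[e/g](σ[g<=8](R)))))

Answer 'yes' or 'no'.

E1 subexpression sizes:
  S → 5
  σ[e>3](S) → 2
  π[e](σ[e>3](S)) → 2
  R → 3
  σ[g<=8](R) → 3
  ρ[e/g](σ[g<=8](R)) → 3
  π[e](ρ[e/g](σ[g<=8](R))) → 3
  (π[e](σ[e>3](S)) − π[e](ρ[e/g](σ[g<=8](R)))) → 2
  σ[e>=5]((π[e](σ[e>3](S)) − π[e](ρ[e/g](σ[g<=8](R))))) → 2
E2 subexpression sizes:
  S → 5
  σ[e>3](S) → 2
  π[e](σ[e>3](S)) → 2
  R → 3
  σ[g<=8](R) → 3
  ρ[e/g](σ[g<=8](R)) → 3
  π[e](ρ[e/g](σ[g<=8](R))) → 3
  (π[e](σ[e>3](S)) − π[e](ρ[e/g](σ[g<=8](R)))) → 2
  σ[e<5]((π[e](σ[e>3](S)) − π[e](ρ[e/g](σ[g<=8](R))))) → 0

E1 result:
e
9
9
E2 result:
e
(0 rows)
Witness: (9,) appears 2× in E1 but 0× in E2.

no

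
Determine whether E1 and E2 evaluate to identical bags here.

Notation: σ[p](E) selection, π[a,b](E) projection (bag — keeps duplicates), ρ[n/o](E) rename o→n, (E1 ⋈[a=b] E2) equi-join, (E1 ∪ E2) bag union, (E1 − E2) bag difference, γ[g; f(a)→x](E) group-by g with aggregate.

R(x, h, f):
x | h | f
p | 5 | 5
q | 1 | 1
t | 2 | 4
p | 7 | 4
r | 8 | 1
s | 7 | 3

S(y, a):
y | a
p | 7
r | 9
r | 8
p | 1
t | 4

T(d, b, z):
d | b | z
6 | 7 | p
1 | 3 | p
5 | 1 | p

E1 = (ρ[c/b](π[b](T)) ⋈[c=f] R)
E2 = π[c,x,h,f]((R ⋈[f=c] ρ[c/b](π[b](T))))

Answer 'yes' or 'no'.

E1 subexpression sizes:
  T → 3
  π[b](T) → 3
  ρ[c/b](π[b](T)) → 3
  R → 6
  (ρ[c/b](π[b](T)) ⋈[c=f] R) → 3
E2 subexpression sizes:
  R → 6
  T → 3
  π[b](T) → 3
  ρ[c/b](π[b](T)) → 3
  (R ⋈[f=c] ρ[c/b](π[b](T))) → 3
  π[c,x,h,f]((R ⋈[f=c] ρ[c/b](π[b](T)))) → 3

E1 and E2 produce the same multiset:
c | x | h | f
1 | q | 1 | 1
1 | r | 8 | 1
3 | s | 7 | 3

yes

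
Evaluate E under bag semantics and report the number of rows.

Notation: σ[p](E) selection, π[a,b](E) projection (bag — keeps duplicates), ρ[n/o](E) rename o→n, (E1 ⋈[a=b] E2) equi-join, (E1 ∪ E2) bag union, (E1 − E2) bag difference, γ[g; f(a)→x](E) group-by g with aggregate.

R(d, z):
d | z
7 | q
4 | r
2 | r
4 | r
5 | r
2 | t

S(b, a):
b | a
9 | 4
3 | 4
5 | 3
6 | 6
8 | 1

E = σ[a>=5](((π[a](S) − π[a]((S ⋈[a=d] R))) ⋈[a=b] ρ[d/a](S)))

Subexpression sizes:
  S → 5
  π[a](S) → 5
  S → 5
  R → 6
  (S ⋈[a=d] R) → 4
  π[a]((S ⋈[a=d] R)) → 4
  (π[a](S) − π[a]((S ⋈[a=d] R))) → 3
  S → 5
  ρ[d/a](S) → 5
  ((π[a](S) − π[a]((S ⋈[a=d] R))) ⋈[a=b] ρ[d/a](S)) → 2
  σ[a>=5](((π[a](S) − π[a]((S ⋈[a=d] R))) ⋈[a=b] ρ[d/a](S))) → 1

|E| = 1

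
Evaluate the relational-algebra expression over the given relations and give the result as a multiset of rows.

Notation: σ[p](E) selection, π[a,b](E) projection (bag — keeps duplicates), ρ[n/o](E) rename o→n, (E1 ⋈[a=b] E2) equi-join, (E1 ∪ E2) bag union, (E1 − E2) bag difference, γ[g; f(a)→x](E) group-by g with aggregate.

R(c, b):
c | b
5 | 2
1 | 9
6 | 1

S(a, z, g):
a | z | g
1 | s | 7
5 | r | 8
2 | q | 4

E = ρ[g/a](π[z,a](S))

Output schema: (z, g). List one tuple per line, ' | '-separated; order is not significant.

Row counts bottom-up:
  S → 3
  π[z,a](S) → 3
  ρ[g/a](π[z,a](S)) → 3

== RESULT ==
z | g
q | 2
r | 5
s | 1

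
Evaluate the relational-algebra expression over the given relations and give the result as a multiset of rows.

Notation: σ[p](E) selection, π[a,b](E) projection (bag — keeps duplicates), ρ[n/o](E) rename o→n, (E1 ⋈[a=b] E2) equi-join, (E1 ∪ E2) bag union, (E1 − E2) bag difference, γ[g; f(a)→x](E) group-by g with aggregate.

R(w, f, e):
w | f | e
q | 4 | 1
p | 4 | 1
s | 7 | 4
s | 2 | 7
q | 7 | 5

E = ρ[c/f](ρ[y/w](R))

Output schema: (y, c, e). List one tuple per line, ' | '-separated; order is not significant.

Subexpression sizes:
  R → 5
  ρ[y/w](R) → 5
  ρ[c/f](ρ[y/w](R)) → 5

== RESULT ==
y | c | e
p | 4 | 1
q | 4 | 1
q | 7 | 5
s | 2 | 7
s | 7 | 4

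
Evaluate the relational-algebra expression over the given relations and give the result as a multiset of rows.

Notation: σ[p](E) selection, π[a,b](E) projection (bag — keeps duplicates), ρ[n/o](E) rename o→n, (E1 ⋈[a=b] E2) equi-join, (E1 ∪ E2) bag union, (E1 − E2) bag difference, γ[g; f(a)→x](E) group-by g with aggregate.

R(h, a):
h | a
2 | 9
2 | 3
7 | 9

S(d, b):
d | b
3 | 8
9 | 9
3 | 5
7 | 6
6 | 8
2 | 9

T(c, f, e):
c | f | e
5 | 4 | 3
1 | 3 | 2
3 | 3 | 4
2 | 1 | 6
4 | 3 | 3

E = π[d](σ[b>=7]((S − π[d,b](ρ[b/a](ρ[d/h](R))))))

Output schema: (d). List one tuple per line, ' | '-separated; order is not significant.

Stepwise |·|:
  S → 6
  R → 3
  ρ[d/h](R) → 3
  ρ[b/a](ρ[d/h](R)) → 3
  π[d,b](ρ[b/a](ρ[d/h](R))) → 3
  (S − π[d,b](ρ[b/a](ρ[d/h](R)))) → 5
  σ[b>=7]((S − π[d,b](ρ[b/a](ρ[d/h](R))))) → 3
  π[d](σ[b>=7]((S − π[d,b](ρ[b/a](ρ[d/h](R)))))) → 3

== RESULT ==
d
3
6
9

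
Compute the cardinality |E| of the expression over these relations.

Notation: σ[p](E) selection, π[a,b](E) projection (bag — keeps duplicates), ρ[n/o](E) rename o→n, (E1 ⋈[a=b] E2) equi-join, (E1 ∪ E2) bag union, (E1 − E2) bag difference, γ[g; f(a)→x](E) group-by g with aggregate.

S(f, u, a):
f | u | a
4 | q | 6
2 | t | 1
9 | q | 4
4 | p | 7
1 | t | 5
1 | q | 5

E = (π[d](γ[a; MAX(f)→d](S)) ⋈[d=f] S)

Stepwise |·|:
  S → 6
  γ[a; MAX(f)→d](S) → 5
  π[d](γ[a; MAX(f)→d](S)) → 5
  S → 6
  (π[d](γ[a; MAX(f)→d](S)) ⋈[d=f] S) → 8

|E| = 8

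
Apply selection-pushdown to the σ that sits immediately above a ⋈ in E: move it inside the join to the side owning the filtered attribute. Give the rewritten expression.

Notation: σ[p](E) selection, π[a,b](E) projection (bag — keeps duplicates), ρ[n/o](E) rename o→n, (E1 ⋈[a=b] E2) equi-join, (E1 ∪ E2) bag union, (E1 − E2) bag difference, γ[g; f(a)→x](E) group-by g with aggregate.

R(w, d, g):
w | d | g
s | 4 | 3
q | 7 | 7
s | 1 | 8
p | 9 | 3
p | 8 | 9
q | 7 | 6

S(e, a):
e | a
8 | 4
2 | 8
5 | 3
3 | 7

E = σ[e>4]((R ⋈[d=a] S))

σ filters on e, owned by the right side.
E' = (R ⋈[d=a] σ[e>4](S))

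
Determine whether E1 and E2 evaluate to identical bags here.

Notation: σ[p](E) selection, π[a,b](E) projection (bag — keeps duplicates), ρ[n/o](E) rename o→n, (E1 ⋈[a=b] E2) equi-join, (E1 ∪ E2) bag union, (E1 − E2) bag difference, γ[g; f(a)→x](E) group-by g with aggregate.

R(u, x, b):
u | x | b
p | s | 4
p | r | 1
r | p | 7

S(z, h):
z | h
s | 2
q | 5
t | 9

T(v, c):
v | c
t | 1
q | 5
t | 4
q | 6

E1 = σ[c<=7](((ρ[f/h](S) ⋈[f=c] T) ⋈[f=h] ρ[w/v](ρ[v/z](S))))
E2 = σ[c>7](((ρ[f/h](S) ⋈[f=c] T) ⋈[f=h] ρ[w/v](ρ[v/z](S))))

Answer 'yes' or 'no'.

E1 per-node cardinality:
  S → 3
  ρ[f/h](S) → 3
  T → 4
  (ρ[f/h](S) ⋈[f=c] T) → 1
  S → 3
  ρ[v/z](S) → 3
  ρ[w/v](ρ[v/z](S)) → 3
  ((ρ[f/h](S) ⋈[f=c] T) ⋈[f=h] ρ[w/v](ρ[v/z](S))) → 1
  σ[c<=7](((ρ[f/h](S) ⋈[f=c] T) ⋈[f=h] ρ[w/v](ρ[v/z](S)))) → 1
E2 per-node cardinality:
  S → 3
  ρ[f/h](S) → 3
  T → 4
  (ρ[f/h](S) ⋈[f=c] T) → 1
  S → 3
  ρ[v/z](S) → 3
  ρ[w/v](ρ[v/z](S)) → 3
  ((ρ[f/h](S) ⋈[f=c] T) ⋈[f=h] ρ[w/v](ρ[v/z](S))) → 1
  σ[c>7](((ρ[f/h](S) ⋈[f=c] T) ⋈[f=h] ρ[w/v](ρ[v/z](S)))) → 0

E1 result:
z | f | v | c | w | h
q | 5 | q | 5 | q | 5
E2 result:
z | f | v | c | w | h
(0 rows)
Witness: ('q', 5, 'q', 5, 'q', 5) appears 1× in E1 but 0× in E2.

no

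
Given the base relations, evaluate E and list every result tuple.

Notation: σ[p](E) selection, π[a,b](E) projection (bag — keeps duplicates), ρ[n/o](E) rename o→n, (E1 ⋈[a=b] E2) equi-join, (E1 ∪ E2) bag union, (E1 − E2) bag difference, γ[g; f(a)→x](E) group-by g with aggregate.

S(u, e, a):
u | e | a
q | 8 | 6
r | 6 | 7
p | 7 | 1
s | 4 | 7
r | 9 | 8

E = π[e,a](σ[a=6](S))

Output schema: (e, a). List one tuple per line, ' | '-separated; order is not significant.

Subexpression sizes:
  S → 5
  σ[a=6](S) → 1
  π[e,a](σ[a=6](S)) → 1

== RESULT ==
e | a
8 | 6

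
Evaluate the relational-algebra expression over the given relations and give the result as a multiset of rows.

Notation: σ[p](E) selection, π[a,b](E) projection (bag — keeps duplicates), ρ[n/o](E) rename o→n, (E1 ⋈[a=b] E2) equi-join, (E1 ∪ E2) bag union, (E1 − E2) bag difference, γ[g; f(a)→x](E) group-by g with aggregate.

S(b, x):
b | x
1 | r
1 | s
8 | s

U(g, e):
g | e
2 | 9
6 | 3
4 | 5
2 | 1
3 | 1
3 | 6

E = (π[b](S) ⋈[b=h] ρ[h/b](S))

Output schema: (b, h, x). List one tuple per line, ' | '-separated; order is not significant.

Per-node cardinality:
  S → 3
  π[b](S) → 3
  S → 3
  ρ[h/b](S) → 3
  (π[b](S) ⋈[b=h] ρ[h/b](S)) → 5

== RESULT ==
b | h | x
1 | 1 | r
1 | 1 | r
1 | 1 | s
1 | 1 | s
8 | 8 | s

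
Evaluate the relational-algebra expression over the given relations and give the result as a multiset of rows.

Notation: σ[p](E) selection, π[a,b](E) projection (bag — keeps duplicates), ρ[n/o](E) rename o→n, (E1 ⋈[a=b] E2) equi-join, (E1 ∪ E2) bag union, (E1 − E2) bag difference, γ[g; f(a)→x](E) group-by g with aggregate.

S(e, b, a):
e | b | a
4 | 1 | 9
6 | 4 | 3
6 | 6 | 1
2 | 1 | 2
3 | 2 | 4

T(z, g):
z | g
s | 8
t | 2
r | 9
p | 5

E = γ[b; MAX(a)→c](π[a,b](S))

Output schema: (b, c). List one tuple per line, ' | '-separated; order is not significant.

Stepwise |·|:
  S → 5
  π[a,b](S) → 5
  γ[b; MAX(a)→c](π[a,b](S)) → 4

== RESULT ==
b | c
1 | 9
2 | 4
4 | 3
6 | 1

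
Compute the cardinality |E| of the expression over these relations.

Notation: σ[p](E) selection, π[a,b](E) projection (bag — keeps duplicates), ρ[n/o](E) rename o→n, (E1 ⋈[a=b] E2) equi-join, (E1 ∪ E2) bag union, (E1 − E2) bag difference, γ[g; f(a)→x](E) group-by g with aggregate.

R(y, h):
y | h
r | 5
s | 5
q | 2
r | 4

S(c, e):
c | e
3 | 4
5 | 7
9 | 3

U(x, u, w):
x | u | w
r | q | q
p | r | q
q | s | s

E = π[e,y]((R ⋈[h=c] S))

Subexpression sizes:
  R → 4
  S → 3
  (R ⋈[h=c] S) → 2
  π[e,y]((R ⋈[h=c] S)) → 2

|E| = 2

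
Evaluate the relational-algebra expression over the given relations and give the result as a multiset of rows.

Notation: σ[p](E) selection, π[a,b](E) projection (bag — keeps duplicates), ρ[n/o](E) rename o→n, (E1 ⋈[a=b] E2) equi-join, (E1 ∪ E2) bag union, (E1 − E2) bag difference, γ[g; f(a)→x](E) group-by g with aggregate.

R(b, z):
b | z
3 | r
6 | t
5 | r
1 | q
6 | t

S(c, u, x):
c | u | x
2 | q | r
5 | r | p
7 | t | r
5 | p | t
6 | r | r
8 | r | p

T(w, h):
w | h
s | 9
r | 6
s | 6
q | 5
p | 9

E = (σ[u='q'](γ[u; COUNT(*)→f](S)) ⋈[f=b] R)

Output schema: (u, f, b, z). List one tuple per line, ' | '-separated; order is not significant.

Subexpression sizes:
  S → 6
  γ[u; COUNT(*)→f](S) → 4
  σ[u='q'](γ[u; COUNT(*)→f](S)) → 1
  R → 5
  (σ[u='q'](γ[u; COUNT(*)→f](S)) ⋈[f=b] R) → 1

== RESULT ==
u | f | b | z
q | 1 | 1 | q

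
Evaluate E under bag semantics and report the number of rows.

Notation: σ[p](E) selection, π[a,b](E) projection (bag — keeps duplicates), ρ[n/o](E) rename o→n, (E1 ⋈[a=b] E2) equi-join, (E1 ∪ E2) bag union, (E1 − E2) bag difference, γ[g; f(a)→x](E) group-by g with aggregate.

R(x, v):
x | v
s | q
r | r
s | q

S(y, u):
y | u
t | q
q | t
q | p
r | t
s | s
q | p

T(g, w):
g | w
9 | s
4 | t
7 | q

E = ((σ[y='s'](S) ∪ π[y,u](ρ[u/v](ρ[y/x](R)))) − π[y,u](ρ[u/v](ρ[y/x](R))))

Per-node cardinality:
  S → 6
  σ[y='s'](S) → 1
  R → 3
  ρ[y/x](R) → 3
  ρ[u/v](ρ[y/x](R)) → 3
  π[y,u](ρ[u/v](ρ[y/x](R))) → 3
  (σ[y='s'](S) ∪ π[y,u](ρ[u/v](ρ[y/x](R)))) → 4
  R → 3
  ρ[y/x](R) → 3
  ρ[u/v](ρ[y/x](R)) → 3
  π[y,u](ρ[u/v](ρ[y/x](R))) → 3
  ((σ[y='s'](S) ∪ π[y,u](ρ[u/v](ρ[y/x](R)))) − π[y,u](ρ[u/v](ρ[y/x](R)))) → 1

|E| = 1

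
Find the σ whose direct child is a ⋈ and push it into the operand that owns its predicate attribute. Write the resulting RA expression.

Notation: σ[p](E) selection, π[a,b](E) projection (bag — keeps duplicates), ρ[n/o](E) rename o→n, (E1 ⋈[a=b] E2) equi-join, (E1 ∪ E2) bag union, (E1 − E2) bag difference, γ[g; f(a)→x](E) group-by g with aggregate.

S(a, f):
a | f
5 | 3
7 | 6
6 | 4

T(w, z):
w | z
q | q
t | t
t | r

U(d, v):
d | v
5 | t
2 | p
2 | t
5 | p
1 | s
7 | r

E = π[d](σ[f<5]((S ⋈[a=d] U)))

σ filters on f, owned by the left side.
E' = π[d]((σ[f<5](S) ⋈[a=d] U))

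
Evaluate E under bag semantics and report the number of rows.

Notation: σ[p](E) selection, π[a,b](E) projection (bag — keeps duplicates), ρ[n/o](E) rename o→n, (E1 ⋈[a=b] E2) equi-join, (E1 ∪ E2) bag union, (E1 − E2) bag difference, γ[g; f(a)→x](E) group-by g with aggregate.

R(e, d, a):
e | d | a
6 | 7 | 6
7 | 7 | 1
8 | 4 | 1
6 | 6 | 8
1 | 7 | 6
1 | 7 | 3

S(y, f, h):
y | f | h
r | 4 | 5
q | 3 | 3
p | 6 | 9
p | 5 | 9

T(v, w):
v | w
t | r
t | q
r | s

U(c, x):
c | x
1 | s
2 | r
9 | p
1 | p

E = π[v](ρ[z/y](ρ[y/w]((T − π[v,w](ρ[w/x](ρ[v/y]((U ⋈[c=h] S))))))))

Stepwise |·|:
  T → 3
  U → 4
  S → 4
  (U ⋈[c=h] S) → 2
  ρ[v/y]((U ⋈[c=h] S)) → 2
  ρ[w/x](ρ[v/y]((U ⋈[c=h] S))) → 2
  π[v,w](ρ[w/x](ρ[v/y]((U ⋈[c=h] S)))) → 2
  (T − π[v,w](ρ[w/x](ρ[v/y]((U ⋈[c=h] S))))) → 3
  ρ[y/w]((T − π[v,w](ρ[w/x](ρ[v/y]((U ⋈[c=h] S)))))) → 3
  ρ[z/y](ρ[y/w]((T − π[v,w](ρ[w/x](ρ[v/y]((U ⋈[c=h] S))))))) → 3
  π[v](ρ[z/y](ρ[y/w]((T − π[v,w](ρ[w/x](ρ[v/y]((U ⋈[c=h] S)))))))) → 3

|E| = 3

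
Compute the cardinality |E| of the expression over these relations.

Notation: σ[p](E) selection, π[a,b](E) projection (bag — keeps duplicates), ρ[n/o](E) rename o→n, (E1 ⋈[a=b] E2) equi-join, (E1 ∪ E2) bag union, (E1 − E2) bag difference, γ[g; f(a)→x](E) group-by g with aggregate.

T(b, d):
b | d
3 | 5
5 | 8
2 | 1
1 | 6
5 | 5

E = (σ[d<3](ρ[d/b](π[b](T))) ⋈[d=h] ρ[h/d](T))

Per-node cardinality:
  T → 5
  π[b](T) → 5
  ρ[d/b](π[b](T)) → 5
  σ[d<3](ρ[d/b](π[b](T))) → 2
  T → 5
  ρ[h/d](T) → 5
  (σ[d<3](ρ[d/b](π[b](T))) ⋈[d=h] ρ[h/d](T)) → 1

|E| = 1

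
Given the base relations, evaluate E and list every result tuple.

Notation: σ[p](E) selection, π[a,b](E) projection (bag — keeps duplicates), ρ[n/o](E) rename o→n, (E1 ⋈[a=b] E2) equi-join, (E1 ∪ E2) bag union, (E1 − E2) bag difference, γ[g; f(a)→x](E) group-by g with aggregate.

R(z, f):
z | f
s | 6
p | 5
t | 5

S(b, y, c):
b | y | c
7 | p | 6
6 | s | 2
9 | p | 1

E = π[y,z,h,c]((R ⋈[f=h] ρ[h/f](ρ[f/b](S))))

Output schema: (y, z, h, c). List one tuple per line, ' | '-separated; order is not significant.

Stepwise |·|:
  R → 3
  S → 3
  ρ[f/b](S) → 3
  ρ[h/f](ρ[f/b](S)) → 3
  (R ⋈[f=h] ρ[h/f](ρ[f/b](S))) → 1
  π[y,z,h,c]((R ⋈[f=h] ρ[h/f](ρ[f/b](S)))) → 1

== RESULT ==
y | z | h | c
s | s | 6 | 2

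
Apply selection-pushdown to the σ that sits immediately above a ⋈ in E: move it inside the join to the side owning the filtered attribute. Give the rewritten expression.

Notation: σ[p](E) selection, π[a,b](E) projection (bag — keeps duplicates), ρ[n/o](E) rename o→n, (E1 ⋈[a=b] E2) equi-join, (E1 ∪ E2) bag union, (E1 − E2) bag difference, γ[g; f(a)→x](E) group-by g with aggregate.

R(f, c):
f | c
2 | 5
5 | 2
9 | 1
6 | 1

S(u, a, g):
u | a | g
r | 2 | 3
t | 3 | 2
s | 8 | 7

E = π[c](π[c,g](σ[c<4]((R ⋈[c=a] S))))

σ filters on c, owned by the left side.
E' = π[c](π[c,g]((σ[c<4](R) ⋈[c=a] S)))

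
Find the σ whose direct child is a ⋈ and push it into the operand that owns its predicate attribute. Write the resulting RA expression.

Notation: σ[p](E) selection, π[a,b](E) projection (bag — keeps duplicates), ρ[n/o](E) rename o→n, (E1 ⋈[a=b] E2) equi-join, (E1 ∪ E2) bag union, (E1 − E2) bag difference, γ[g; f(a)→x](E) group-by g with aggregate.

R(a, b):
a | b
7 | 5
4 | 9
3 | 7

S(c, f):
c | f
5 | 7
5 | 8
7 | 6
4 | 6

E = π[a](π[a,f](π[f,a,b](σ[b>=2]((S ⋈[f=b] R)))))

σ filters on b, owned by the right side.
E' = π[a](π[a,f](π[f,a,b]((S ⋈[f=b] σ[b>=2](R)))))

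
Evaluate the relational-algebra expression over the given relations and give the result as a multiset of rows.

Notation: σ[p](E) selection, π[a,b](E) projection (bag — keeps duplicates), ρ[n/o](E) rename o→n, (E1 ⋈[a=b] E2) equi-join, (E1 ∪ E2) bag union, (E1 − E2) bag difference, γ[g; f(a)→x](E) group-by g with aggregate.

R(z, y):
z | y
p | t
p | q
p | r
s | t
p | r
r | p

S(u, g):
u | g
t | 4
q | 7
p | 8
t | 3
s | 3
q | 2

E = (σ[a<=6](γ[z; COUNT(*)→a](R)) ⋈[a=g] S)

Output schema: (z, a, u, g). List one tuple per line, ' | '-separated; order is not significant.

Stepwise |·|:
  R → 6
  γ[z; COUNT(*)→a](R) → 3
  σ[a<=6](γ[z; COUNT(*)→a](R)) → 3
  S → 6
  (σ[a<=6](γ[z; COUNT(*)→a](R)) ⋈[a=g] S) → 1

== RESULT ==
z | a | u | g
p | 4 | t | 4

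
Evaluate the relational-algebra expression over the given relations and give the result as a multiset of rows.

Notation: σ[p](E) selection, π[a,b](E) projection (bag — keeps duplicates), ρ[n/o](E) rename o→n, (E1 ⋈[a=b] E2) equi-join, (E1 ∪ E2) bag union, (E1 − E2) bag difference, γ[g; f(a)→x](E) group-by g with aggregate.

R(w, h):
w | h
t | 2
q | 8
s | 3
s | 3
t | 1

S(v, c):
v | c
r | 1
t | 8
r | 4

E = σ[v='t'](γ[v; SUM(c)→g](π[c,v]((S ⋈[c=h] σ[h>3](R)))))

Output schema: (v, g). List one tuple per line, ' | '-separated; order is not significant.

Row counts bottom-up:
  S → 3
  R → 5
  σ[h>3](R) → 1
  (S ⋈[c=h] σ[h>3](R)) → 1
  π[c,v]((S ⋈[c=h] σ[h>3](R))) → 1
  γ[v; SUM(c)→g](π[c,v]((S ⋈[c=h] σ[h>3](R)))) → 1
  σ[v='t'](γ[v; SUM(c)→g](π[c,v]((S ⋈[c=h] σ[h>3](R))))) → 1

== RESULT ==
v | g
t | 8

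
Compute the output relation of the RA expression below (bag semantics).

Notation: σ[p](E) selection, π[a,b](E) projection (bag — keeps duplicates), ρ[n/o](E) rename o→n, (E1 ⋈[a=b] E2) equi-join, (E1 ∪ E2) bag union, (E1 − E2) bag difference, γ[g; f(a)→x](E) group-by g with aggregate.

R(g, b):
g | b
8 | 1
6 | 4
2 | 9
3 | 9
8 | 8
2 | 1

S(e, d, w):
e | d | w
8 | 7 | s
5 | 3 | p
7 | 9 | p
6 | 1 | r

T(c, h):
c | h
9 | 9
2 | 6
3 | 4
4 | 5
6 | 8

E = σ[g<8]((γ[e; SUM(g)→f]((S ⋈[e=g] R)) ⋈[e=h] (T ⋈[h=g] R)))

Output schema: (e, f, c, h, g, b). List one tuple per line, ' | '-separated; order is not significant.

Row counts bottom-up:
  S → 4
  R → 6
  (S ⋈[e=g] R) → 3
  γ[e; SUM(g)→f]((S ⋈[e=g] R)) → 2
  T → 5
  R → 6
  (T ⋈[h=g] R) → 3
  (γ[e; SUM(g)→f]((S ⋈[e=g] R)) ⋈[e=h] (T ⋈[h=g] R)) → 3
  σ[g<8]((γ[e; SUM(g)→f]((S ⋈[e=g] R)) ⋈[e=h] (T ⋈[h=g] R))) → 1

== RESULT ==
e | f | c | h | g | b
6 | 6 | 2 | 6 | 6 | 4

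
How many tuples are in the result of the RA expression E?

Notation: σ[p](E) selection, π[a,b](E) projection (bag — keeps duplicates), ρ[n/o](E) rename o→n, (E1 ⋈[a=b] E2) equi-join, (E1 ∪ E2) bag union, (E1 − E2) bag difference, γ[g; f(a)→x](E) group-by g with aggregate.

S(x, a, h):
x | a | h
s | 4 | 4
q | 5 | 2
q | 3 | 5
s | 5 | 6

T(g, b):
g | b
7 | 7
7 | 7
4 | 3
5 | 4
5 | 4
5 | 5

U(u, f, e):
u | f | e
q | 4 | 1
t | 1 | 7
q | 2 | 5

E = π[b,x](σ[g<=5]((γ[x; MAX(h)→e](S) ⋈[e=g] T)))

Per-node cardinality:
  S → 4
  γ[x; MAX(h)→e](S) → 2
  T → 6
  (γ[x; MAX(h)→e](S) ⋈[e=g] T) → 3
  σ[g<=5]((γ[x; MAX(h)→e](S) ⋈[e=g] T)) → 3
  π[b,x](σ[g<=5]((γ[x; MAX(h)→e](S) ⋈[e=g] T))) → 3

|E| = 3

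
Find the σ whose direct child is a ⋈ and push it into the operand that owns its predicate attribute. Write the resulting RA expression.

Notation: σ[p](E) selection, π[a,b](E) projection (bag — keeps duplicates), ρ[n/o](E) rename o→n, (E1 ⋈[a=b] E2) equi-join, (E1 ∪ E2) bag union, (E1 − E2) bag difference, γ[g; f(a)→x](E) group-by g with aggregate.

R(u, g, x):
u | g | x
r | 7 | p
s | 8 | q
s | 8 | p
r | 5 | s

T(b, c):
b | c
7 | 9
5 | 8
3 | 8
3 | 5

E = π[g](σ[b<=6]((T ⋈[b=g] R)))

σ filters on b, owned by the left side.
E' = π[g]((σ[b<=6](T) ⋈[b=g] R))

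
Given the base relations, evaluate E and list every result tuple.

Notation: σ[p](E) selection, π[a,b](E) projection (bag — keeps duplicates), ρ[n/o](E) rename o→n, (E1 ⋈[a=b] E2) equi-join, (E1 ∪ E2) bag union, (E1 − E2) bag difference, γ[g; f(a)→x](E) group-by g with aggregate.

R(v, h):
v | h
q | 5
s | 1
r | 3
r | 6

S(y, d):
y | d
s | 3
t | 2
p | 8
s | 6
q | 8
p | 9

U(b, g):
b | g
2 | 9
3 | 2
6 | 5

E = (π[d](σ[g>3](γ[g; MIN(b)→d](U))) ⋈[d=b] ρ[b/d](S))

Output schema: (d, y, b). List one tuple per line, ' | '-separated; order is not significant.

Subexpression sizes:
  U → 3
  γ[g; MIN(b)→d](U) → 3
  σ[g>3](γ[g; MIN(b)→d](U)) → 2
  π[d](σ[g>3](γ[g; MIN(b)→d](U))) → 2
  S → 6
  ρ[b/d](S) → 6
  (π[d](σ[g>3](γ[g; MIN(b)→d](U))) ⋈[d=b] ρ[b/d](S)) → 2

== RESULT ==
d | y | b
2 | t | 2
6 | s | 6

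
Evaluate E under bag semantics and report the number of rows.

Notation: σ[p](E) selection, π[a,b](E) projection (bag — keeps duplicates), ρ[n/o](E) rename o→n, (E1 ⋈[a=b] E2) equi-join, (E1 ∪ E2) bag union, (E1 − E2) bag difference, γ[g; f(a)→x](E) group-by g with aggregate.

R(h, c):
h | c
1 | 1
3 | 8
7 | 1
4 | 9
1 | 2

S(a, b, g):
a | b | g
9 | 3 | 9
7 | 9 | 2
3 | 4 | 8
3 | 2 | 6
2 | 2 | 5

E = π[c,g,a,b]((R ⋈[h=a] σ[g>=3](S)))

Per-node cardinality:
  R → 5
  S → 5
  σ[g>=3](S) → 4
  (R ⋈[h=a] σ[g>=3](S)) → 2
  π[c,g,a,b]((R ⋈[h=a] σ[g>=3](S))) → 2

|E| = 2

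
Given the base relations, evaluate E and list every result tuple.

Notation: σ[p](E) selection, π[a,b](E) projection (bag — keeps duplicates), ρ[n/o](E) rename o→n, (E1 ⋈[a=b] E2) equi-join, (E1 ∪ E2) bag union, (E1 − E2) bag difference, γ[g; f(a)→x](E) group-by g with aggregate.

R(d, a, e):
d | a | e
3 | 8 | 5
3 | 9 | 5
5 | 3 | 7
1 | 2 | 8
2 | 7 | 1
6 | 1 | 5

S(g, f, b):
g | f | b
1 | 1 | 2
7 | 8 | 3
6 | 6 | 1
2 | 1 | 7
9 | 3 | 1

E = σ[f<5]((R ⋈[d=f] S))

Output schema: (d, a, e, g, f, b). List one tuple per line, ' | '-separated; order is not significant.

Subexpression sizes:
  R → 6
  S → 5
  (R ⋈[d=f] S) → 5
  σ[f<5]((R ⋈[d=f] S)) → 4

== RESULT ==
d | a | e | g | f | b
1 | 2 | 8 | 1 | 1 | 2
1 | 2 | 8 | 2 | 1 | 7
3 | 8 | 5 | 9 | 3 | 1
3 | 9 | 5 | 9 | 3 | 1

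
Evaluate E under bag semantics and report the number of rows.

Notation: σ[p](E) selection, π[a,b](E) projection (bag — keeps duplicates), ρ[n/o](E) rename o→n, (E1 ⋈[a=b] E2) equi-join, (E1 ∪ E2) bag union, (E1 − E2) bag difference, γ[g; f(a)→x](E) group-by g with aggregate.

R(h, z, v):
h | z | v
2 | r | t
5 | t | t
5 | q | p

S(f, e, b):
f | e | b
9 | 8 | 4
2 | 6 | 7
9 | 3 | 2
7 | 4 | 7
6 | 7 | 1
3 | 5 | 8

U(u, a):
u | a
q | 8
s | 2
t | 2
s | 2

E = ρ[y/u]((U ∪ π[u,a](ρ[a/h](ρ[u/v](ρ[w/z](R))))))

Per-node cardinality:
  U → 4
  R → 3
  ρ[w/z](R) → 3
  ρ[u/v](ρ[w/z](R)) → 3
  ρ[a/h](ρ[u/v](ρ[w/z](R))) → 3
  π[u,a](ρ[a/h](ρ[u/v](ρ[w/z](R)))) → 3
  (U ∪ π[u,a](ρ[a/h](ρ[u/v](ρ[w/z](R))))) → 7
  ρ[y/u]((U ∪ π[u,a](ρ[a/h](ρ[u/v](ρ[w/z](R)))))) → 7

|E| = 7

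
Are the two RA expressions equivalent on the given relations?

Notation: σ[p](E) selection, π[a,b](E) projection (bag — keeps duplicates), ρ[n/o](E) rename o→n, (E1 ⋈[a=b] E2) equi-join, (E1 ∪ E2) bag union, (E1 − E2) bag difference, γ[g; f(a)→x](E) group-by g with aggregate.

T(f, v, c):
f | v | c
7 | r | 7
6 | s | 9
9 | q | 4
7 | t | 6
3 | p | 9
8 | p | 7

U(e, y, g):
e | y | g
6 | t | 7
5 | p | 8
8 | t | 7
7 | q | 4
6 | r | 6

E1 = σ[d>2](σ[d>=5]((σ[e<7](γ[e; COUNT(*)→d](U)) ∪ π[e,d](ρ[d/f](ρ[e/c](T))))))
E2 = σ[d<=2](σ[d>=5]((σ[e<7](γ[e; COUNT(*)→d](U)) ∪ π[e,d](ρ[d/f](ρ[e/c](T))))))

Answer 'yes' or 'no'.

E1 subexpression sizes:
  U → 5
  γ[e; COUNT(*)→d](U) → 4
  σ[e<7](γ[e; COUNT(*)→d](U)) → 2
  T → 6
  ρ[e/c](T) → 6
  ρ[d/f](ρ[e/c](T)) → 6
  π[e,d](ρ[d/f](ρ[e/c](T))) → 6
  (σ[e<7](γ[e; COUNT(*)→d](U)) ∪ π[e,d](ρ[d/f](ρ[e/c](T)))) → 8
  σ[d>=5]((σ[e<7](γ[e; COUNT(*)→d](U)) ∪ π[e,d](ρ[d/f](ρ[e/c](T))))) → 5
  σ[d>2](σ[d>=5]((σ[e<7](γ[e; COUNT(*)→d](U)) ∪ π[e,d](ρ[d/f](ρ[e/c](T)))))) → 5
E2 subexpression sizes:
  U → 5
  γ[e; COUNT(*)→d](U) → 4
  σ[e<7](γ[e; COUNT(*)→d](U)) → 2
  T → 6
  ρ[e/c](T) → 6
  ρ[d/f](ρ[e/c](T)) → 6
  π[e,d](ρ[d/f](ρ[e/c](T))) → 6
  (σ[e<7](γ[e; COUNT(*)→d](U)) ∪ π[e,d](ρ[d/f](ρ[e/c](T)))) → 8
  σ[d>=5]((σ[e<7](γ[e; COUNT(*)→d](U)) ∪ π[e,d](ρ[d/f](ρ[e/c](T))))) → 5
  σ[d<=2](σ[d>=5]((σ[e<7](γ[e; COUNT(*)→d](U)) ∪ π[e,d](ρ[d/f](ρ[e/c](T)))))) → 0

E1 result:
e | d
4 | 9
6 | 7
7 | 7
7 | 8
9 | 6
E2 result:
e | d
(0 rows)
Witness: (6, 7) appears 1× in E1 but 0× in E2.

no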